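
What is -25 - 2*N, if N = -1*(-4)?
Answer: -33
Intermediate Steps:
N = 4
-25 - 2*N = -25 - 2*4 = -25 - 8 = -33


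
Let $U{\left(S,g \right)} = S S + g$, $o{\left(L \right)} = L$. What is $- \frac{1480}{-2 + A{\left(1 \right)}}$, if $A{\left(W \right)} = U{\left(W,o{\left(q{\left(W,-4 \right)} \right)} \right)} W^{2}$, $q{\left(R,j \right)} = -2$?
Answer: $\frac{1480}{3} \approx 493.33$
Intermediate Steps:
$U{\left(S,g \right)} = g + S^{2}$ ($U{\left(S,g \right)} = S^{2} + g = g + S^{2}$)
$A{\left(W \right)} = W^{2} \left(-2 + W^{2}\right)$ ($A{\left(W \right)} = \left(-2 + W^{2}\right) W^{2} = W^{2} \left(-2 + W^{2}\right)$)
$- \frac{1480}{-2 + A{\left(1 \right)}} = - \frac{1480}{-2 + 1^{2} \left(-2 + 1^{2}\right)} = - \frac{1480}{-2 + 1 \left(-2 + 1\right)} = - \frac{1480}{-2 + 1 \left(-1\right)} = - \frac{1480}{-2 - 1} = - \frac{1480}{-3} = \left(-1480\right) \left(- \frac{1}{3}\right) = \frac{1480}{3}$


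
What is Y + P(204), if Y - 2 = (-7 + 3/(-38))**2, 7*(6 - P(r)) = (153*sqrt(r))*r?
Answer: 83913/1444 - 62424*sqrt(51)/7 ≈ -63627.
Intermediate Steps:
P(r) = 6 - 153*r**(3/2)/7 (P(r) = 6 - 153*sqrt(r)*r/7 = 6 - 153*r**(3/2)/7)
Y = 75249/1444 (Y = 2 + (-7 + 3/(-38))**2 = 2 + (-7 + 3*(-1/38))**2 = 2 + (-7 - 3/38)**2 = 2 + (-269/38)**2 = 2 + 72361/1444 = 75249/1444 ≈ 52.112)
Y + P(204) = 75249/1444 + (6 - 62424*sqrt(51)/7) = 83913/1444 - 62424*sqrt(51)/7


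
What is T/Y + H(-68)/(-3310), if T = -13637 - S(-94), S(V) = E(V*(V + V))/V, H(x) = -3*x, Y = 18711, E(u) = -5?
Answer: -2300917433/2910870270 ≈ -0.79046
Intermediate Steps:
S(V) = -5/V
T = -1281883/94 (T = -13637 - (-5)/(-94) = -13637 - (-5)*(-1)/94 = -13637 - 1*5/94 = -13637 - 5/94 = -1281883/94 ≈ -13637.)
T/Y + H(-68)/(-3310) = -1281883/94/18711 - 3*(-68)/(-3310) = -1281883/94*1/18711 + 204*(-1/3310) = -1281883/1758834 - 102/1655 = -2300917433/2910870270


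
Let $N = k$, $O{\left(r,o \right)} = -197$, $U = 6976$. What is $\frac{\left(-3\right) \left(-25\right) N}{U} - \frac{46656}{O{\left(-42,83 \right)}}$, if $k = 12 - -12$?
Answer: $\frac{40728357}{171784} \approx 237.09$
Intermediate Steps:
$k = 24$ ($k = 12 + 12 = 24$)
$N = 24$
$\frac{\left(-3\right) \left(-25\right) N}{U} - \frac{46656}{O{\left(-42,83 \right)}} = \frac{\left(-3\right) \left(-25\right) 24}{6976} - \frac{46656}{-197} = 75 \cdot 24 \cdot \frac{1}{6976} - - \frac{46656}{197} = 1800 \cdot \frac{1}{6976} + \frac{46656}{197} = \frac{225}{872} + \frac{46656}{197} = \frac{40728357}{171784}$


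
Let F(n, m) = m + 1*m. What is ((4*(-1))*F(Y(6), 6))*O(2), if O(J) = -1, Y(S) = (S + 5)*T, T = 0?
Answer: 48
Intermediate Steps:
Y(S) = 0 (Y(S) = (S + 5)*0 = (5 + S)*0 = 0)
F(n, m) = 2*m (F(n, m) = m + m = 2*m)
((4*(-1))*F(Y(6), 6))*O(2) = ((4*(-1))*(2*6))*(-1) = -4*12*(-1) = -48*(-1) = 48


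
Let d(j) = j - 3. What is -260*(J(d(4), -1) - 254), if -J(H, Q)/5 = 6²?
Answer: 112840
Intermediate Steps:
d(j) = -3 + j
J(H, Q) = -180 (J(H, Q) = -5*6² = -5*36 = -180)
-260*(J(d(4), -1) - 254) = -260*(-180 - 254) = -260*(-434) = 112840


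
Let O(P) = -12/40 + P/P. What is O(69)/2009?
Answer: 1/2870 ≈ 0.00034843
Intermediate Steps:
O(P) = 7/10 (O(P) = -12*1/40 + 1 = -3/10 + 1 = 7/10)
O(69)/2009 = (7/10)/2009 = (7/10)*(1/2009) = 1/2870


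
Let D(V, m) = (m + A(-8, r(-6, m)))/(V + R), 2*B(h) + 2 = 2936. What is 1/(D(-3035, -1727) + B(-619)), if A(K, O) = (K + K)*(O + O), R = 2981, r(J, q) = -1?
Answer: 18/26971 ≈ 0.00066738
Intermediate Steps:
B(h) = 1467 (B(h) = -1 + (1/2)*2936 = -1 + 1468 = 1467)
A(K, O) = 4*K*O (A(K, O) = (2*K)*(2*O) = 4*K*O)
D(V, m) = (32 + m)/(2981 + V) (D(V, m) = (m + 4*(-8)*(-1))/(V + 2981) = (m + 32)/(2981 + V) = (32 + m)/(2981 + V))
1/(D(-3035, -1727) + B(-619)) = 1/((32 - 1727)/(2981 - 3035) + 1467) = 1/(-1695/(-54) + 1467) = 1/(-1/54*(-1695) + 1467) = 1/(565/18 + 1467) = 1/(26971/18) = 18/26971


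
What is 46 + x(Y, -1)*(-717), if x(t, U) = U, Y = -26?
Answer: 763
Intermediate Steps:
46 + x(Y, -1)*(-717) = 46 - 1*(-717) = 46 + 717 = 763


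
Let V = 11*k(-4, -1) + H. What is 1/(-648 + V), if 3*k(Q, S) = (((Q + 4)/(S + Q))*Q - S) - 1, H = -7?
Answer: -1/655 ≈ -0.0015267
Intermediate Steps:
k(Q, S) = -1/3 - S/3 + Q*(4 + Q)/(3*(Q + S)) (k(Q, S) = ((((Q + 4)/(S + Q))*Q - S) - 1)/3 = ((((4 + Q)/(Q + S))*Q - S) - 1)/3 = ((Q*(4 + Q)/(Q + S) - S) - 1)/3 = ((-S + Q*(4 + Q)/(Q + S)) - 1)/3 = (-1 - S + Q*(4 + Q)/(Q + S))/3 = -1/3 - S/3 + Q*(4 + Q)/(3*(Q + S)))
V = -7 (V = 11*(((-4)**2 - 1*(-1) - 1*(-1)**2 + 3*(-4) - 1*(-4)*(-1))/(3*(-4 - 1))) - 7 = 11*((1/3)*(16 + 1 - 1*1 - 12 - 4)/(-5)) - 7 = 11*((1/3)*(-1/5)*(16 + 1 - 1 - 12 - 4)) - 7 = 11*((1/3)*(-1/5)*0) - 7 = 11*0 - 7 = 0 - 7 = -7)
1/(-648 + V) = 1/(-648 - 7) = 1/(-655) = -1/655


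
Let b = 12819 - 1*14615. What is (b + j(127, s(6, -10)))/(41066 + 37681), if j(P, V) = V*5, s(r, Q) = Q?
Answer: -1846/78747 ≈ -0.023442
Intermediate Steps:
j(P, V) = 5*V
b = -1796 (b = 12819 - 14615 = -1796)
(b + j(127, s(6, -10)))/(41066 + 37681) = (-1796 + 5*(-10))/(41066 + 37681) = (-1796 - 50)/78747 = -1846*1/78747 = -1846/78747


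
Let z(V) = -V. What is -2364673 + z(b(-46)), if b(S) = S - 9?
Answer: -2364618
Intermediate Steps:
b(S) = -9 + S
-2364673 + z(b(-46)) = -2364673 - (-9 - 46) = -2364673 - 1*(-55) = -2364673 + 55 = -2364618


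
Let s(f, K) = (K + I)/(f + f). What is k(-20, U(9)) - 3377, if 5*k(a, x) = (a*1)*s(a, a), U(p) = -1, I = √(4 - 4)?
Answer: -3379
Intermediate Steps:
I = 0 (I = √0 = 0)
s(f, K) = K/(2*f) (s(f, K) = (K + 0)/(f + f) = K/((2*f)) = K*(1/(2*f)) = K/(2*f))
k(a, x) = a/10 (k(a, x) = ((a*1)*(a/(2*a)))/5 = (a*(½))/5 = (a/2)/5 = a/10)
k(-20, U(9)) - 3377 = (⅒)*(-20) - 3377 = -2 - 3377 = -3379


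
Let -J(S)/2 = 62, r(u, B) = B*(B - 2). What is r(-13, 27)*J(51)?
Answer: -83700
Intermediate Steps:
r(u, B) = B*(-2 + B)
J(S) = -124 (J(S) = -2*62 = -124)
r(-13, 27)*J(51) = (27*(-2 + 27))*(-124) = (27*25)*(-124) = 675*(-124) = -83700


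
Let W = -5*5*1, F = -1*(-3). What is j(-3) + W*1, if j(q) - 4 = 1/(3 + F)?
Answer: -125/6 ≈ -20.833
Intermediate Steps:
F = 3
j(q) = 25/6 (j(q) = 4 + 1/(3 + 3) = 4 + 1/6 = 25/6)
W = -25 (W = -25*1 = -25)
j(-3) + W*1 = 25/6 - 25*1 = 25/6 - 25 = -125/6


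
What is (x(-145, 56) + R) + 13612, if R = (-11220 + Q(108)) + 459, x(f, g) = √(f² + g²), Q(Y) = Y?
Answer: 2959 + √24161 ≈ 3114.4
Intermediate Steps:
R = -10653 (R = (-11220 + 108) + 459 = -11112 + 459 = -10653)
(x(-145, 56) + R) + 13612 = (√((-145)² + 56²) - 10653) + 13612 = (√(21025 + 3136) - 10653) + 13612 = (√24161 - 10653) + 13612 = (-10653 + √24161) + 13612 = 2959 + √24161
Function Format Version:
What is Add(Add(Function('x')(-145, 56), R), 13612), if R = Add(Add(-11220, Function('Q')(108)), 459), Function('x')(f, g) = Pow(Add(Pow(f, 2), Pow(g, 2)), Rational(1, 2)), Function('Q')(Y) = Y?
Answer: Add(2959, Pow(24161, Rational(1, 2))) ≈ 3114.4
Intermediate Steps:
R = -10653 (R = Add(Add(-11220, 108), 459) = Add(-11112, 459) = -10653)
Add(Add(Function('x')(-145, 56), R), 13612) = Add(Add(Pow(Add(Pow(-145, 2), Pow(56, 2)), Rational(1, 2)), -10653), 13612) = Add(Add(Pow(Add(21025, 3136), Rational(1, 2)), -10653), 13612) = Add(Add(Pow(24161, Rational(1, 2)), -10653), 13612) = Add(Add(-10653, Pow(24161, Rational(1, 2))), 13612) = Add(2959, Pow(24161, Rational(1, 2)))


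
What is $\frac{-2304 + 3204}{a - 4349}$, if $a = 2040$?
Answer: $- \frac{900}{2309} \approx -0.38978$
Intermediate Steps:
$\frac{-2304 + 3204}{a - 4349} = \frac{-2304 + 3204}{2040 - 4349} = \frac{900}{-2309} = 900 \left(- \frac{1}{2309}\right) = - \frac{900}{2309}$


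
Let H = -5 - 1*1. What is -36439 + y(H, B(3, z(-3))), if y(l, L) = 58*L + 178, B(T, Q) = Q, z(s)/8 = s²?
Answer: -32085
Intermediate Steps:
z(s) = 8*s²
H = -6 (H = -5 - 1 = -6)
y(l, L) = 178 + 58*L
-36439 + y(H, B(3, z(-3))) = -36439 + (178 + 58*(8*(-3)²)) = -36439 + (178 + 58*(8*9)) = -36439 + (178 + 58*72) = -36439 + (178 + 4176) = -36439 + 4354 = -32085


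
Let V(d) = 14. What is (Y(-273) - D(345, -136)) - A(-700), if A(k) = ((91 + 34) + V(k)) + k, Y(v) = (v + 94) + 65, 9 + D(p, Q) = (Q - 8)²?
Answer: -20280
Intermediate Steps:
D(p, Q) = -9 + (-8 + Q)² (D(p, Q) = -9 + (Q - 8)² = -9 + (-8 + Q)²)
Y(v) = 159 + v (Y(v) = (94 + v) + 65 = 159 + v)
A(k) = 139 + k (A(k) = ((91 + 34) + 14) + k = (125 + 14) + k = 139 + k)
(Y(-273) - D(345, -136)) - A(-700) = ((159 - 273) - (-9 + (-8 - 136)²)) - (139 - 700) = (-114 - (-9 + (-144)²)) - 1*(-561) = (-114 - (-9 + 20736)) + 561 = (-114 - 1*20727) + 561 = (-114 - 20727) + 561 = -20841 + 561 = -20280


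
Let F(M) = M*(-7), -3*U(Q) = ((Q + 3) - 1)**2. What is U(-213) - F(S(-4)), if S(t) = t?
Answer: -44605/3 ≈ -14868.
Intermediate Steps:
U(Q) = -(2 + Q)**2/3 (U(Q) = -((Q + 3) - 1)**2/3 = -((3 + Q) - 1)**2/3 = -(2 + Q)**2/3)
F(M) = -7*M
U(-213) - F(S(-4)) = -(2 - 213)**2/3 - (-7)*(-4) = -1/3*(-211)**2 - 1*28 = -1/3*44521 - 28 = -44521/3 - 28 = -44605/3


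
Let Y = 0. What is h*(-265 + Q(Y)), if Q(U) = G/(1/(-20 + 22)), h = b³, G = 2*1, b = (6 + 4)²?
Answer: -261000000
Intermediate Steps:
b = 100 (b = 10² = 100)
G = 2
h = 1000000 (h = 100³ = 1000000)
Q(U) = 4 (Q(U) = 2/(1/(-20 + 22)) = 2/(1/2) = 2/(½) = 2*2 = 4)
h*(-265 + Q(Y)) = 1000000*(-265 + 4) = 1000000*(-261) = -261000000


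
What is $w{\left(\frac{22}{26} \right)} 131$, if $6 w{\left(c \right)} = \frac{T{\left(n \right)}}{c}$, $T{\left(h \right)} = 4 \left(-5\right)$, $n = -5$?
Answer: $- \frac{17030}{33} \approx -516.06$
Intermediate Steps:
$T{\left(h \right)} = -20$
$w{\left(c \right)} = - \frac{10}{3 c}$ ($w{\left(c \right)} = \frac{\left(-20\right) \frac{1}{c}}{6} = - \frac{10}{3 c}$)
$w{\left(\frac{22}{26} \right)} 131 = - \frac{10}{3 \cdot \frac{22}{26}} \cdot 131 = - \frac{10}{3 \cdot 22 \cdot \frac{1}{26}} \cdot 131 = - \frac{10}{3 \cdot \frac{11}{13}} \cdot 131 = \left(- \frac{10}{3}\right) \frac{13}{11} \cdot 131 = \left(- \frac{130}{33}\right) 131 = - \frac{17030}{33}$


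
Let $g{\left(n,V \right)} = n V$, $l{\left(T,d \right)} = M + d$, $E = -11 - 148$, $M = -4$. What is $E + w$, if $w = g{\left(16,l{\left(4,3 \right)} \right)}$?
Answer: $-175$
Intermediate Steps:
$E = -159$ ($E = -11 - 148 = -159$)
$l{\left(T,d \right)} = -4 + d$
$g{\left(n,V \right)} = V n$
$w = -16$ ($w = \left(-4 + 3\right) 16 = \left(-1\right) 16 = -16$)
$E + w = -159 - 16 = -175$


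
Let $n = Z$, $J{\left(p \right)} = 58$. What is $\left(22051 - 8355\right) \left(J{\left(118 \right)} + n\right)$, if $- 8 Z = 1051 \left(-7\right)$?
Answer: $13389552$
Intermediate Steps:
$Z = \frac{7357}{8}$ ($Z = - \frac{1051 \left(-7\right)}{8} = \left(- \frac{1}{8}\right) \left(-7357\right) = \frac{7357}{8} \approx 919.63$)
$n = \frac{7357}{8} \approx 919.63$
$\left(22051 - 8355\right) \left(J{\left(118 \right)} + n\right) = \left(22051 - 8355\right) \left(58 + \frac{7357}{8}\right) = 13696 \cdot \frac{7821}{8} = 13389552$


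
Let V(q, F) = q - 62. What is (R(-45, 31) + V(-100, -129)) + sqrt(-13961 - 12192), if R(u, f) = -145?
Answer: -307 + I*sqrt(26153) ≈ -307.0 + 161.72*I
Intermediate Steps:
V(q, F) = -62 + q
(R(-45, 31) + V(-100, -129)) + sqrt(-13961 - 12192) = (-145 + (-62 - 100)) + sqrt(-13961 - 12192) = (-145 - 162) + sqrt(-26153) = -307 + I*sqrt(26153)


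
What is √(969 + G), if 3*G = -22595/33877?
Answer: 2*√2501592285891/101631 ≈ 31.125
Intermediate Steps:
G = -22595/101631 (G = (-22595/33877)/3 = (-22595*1/33877)/3 = (⅓)*(-22595/33877) = -22595/101631 ≈ -0.22232)
√(969 + G) = √(969 - 22595/101631) = √(98457844/101631) = 2*√2501592285891/101631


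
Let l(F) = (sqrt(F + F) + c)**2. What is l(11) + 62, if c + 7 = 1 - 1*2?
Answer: 148 - 16*sqrt(22) ≈ 72.953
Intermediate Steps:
c = -8 (c = -7 + (1 - 1*2) = -7 + (1 - 2) = -7 - 1 = -8)
l(F) = (-8 + sqrt(2)*sqrt(F))**2 (l(F) = (sqrt(F + F) - 8)**2 = (sqrt(2*F) - 8)**2 = (sqrt(2)*sqrt(F) - 8)**2 = (-8 + sqrt(2)*sqrt(F))**2)
l(11) + 62 = (-8 + sqrt(2)*sqrt(11))**2 + 62 = (-8 + sqrt(22))**2 + 62 = 62 + (-8 + sqrt(22))**2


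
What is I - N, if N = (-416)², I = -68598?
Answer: -241654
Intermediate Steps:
N = 173056
I - N = -68598 - 1*173056 = -68598 - 173056 = -241654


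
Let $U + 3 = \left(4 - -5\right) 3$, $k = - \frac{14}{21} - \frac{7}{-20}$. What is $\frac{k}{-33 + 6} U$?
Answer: $\frac{38}{135} \approx 0.28148$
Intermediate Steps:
$k = - \frac{19}{60}$ ($k = \left(-14\right) \frac{1}{21} - - \frac{7}{20} = - \frac{2}{3} + \frac{7}{20} = - \frac{19}{60} \approx -0.31667$)
$U = 24$ ($U = -3 + \left(4 - -5\right) 3 = -3 + \left(4 + 5\right) 3 = -3 + 9 \cdot 3 = -3 + 27 = 24$)
$\frac{k}{-33 + 6} U = \frac{1}{-33 + 6} \left(- \frac{19}{60}\right) 24 = \frac{1}{-27} \left(- \frac{19}{60}\right) 24 = \left(- \frac{1}{27}\right) \left(- \frac{19}{60}\right) 24 = \frac{19}{1620} \cdot 24 = \frac{38}{135}$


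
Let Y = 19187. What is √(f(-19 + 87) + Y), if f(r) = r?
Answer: √19255 ≈ 138.76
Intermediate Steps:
√(f(-19 + 87) + Y) = √((-19 + 87) + 19187) = √(68 + 19187) = √19255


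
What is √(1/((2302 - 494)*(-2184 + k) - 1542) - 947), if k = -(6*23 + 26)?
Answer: 3*I*√1897649288023522/4246726 ≈ 30.773*I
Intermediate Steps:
k = -164 (k = -(138 + 26) = -1*164 = -164)
√(1/((2302 - 494)*(-2184 + k) - 1542) - 947) = √(1/((2302 - 494)*(-2184 - 164) - 1542) - 947) = √(1/(1808*(-2348) - 1542) - 947) = √(1/(-4245184 - 1542) - 947) = √(1/(-4246726) - 947) = √(-1/4246726 - 947) = √(-4021649523/4246726) = 3*I*√1897649288023522/4246726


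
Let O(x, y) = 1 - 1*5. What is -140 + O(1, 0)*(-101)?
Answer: 264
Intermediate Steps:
O(x, y) = -4 (O(x, y) = 1 - 5 = -4)
-140 + O(1, 0)*(-101) = -140 - 4*(-101) = -140 + 404 = 264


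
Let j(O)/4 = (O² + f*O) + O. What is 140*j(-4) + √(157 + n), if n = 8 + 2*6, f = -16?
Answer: 42560 + √177 ≈ 42573.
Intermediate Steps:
n = 20 (n = 8 + 12 = 20)
j(O) = -60*O + 4*O² (j(O) = 4*((O² - 16*O) + O) = 4*(O² - 15*O) = -60*O + 4*O²)
140*j(-4) + √(157 + n) = 140*(4*(-4)*(-15 - 4)) + √(157 + 20) = 140*(4*(-4)*(-19)) + √177 = 140*304 + √177 = 42560 + √177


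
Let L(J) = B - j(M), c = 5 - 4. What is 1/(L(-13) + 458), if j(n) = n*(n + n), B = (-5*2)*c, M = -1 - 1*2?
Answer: 1/430 ≈ 0.0023256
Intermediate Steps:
c = 1
M = -3 (M = -1 - 2 = -3)
B = -10 (B = -5*2*1 = -10*1 = -10)
j(n) = 2*n**2 (j(n) = n*(2*n) = 2*n**2)
L(J) = -28 (L(J) = -10 - 2*(-3)**2 = -10 - 2*9 = -10 - 1*18 = -10 - 18 = -28)
1/(L(-13) + 458) = 1/(-28 + 458) = 1/430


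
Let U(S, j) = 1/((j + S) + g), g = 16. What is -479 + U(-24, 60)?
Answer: -24907/52 ≈ -478.98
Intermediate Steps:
U(S, j) = 1/(16 + S + j) (U(S, j) = 1/((j + S) + 16) = 1/((S + j) + 16) = 1/(16 + S + j))
-479 + U(-24, 60) = -479 + 1/(16 - 24 + 60) = -479 + 1/52 = -24907/52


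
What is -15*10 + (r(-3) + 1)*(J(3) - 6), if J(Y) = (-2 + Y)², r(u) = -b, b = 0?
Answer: -155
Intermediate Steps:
r(u) = 0 (r(u) = -1*0 = 0)
-15*10 + (r(-3) + 1)*(J(3) - 6) = -15*10 + (0 + 1)*((-2 + 3)² - 6) = -150 + 1*(1² - 6) = -150 + 1*(1 - 6) = -150 + 1*(-5) = -150 - 5 = -155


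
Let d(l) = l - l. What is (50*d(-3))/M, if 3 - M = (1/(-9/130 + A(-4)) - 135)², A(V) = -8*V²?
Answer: 0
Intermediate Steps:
d(l) = 0
M = -5051526017422/277189201 (M = 3 - (1/(-9/130 - 8*(-4)²) - 135)² = 3 - (1/(-9*1/130 - 8*16) - 135)² = 3 - (1/(-9/130 - 128) - 135)² = 3 - (1/(-16649/130) - 135)² = 3 - (-130/16649 - 135)² = 3 - (-2247745/16649)² = 3 - 1*5052357585025/277189201 = 3 - 5052357585025/277189201 = -5051526017422/277189201 ≈ -18224.)
(50*d(-3))/M = (50*0)/(-5051526017422/277189201) = 0*(-277189201/5051526017422) = 0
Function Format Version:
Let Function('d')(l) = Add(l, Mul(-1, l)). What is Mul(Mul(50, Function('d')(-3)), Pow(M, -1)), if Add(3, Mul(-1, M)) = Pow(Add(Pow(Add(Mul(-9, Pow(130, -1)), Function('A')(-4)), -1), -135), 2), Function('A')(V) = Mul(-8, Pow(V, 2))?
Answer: 0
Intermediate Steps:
Function('d')(l) = 0
M = Rational(-5051526017422, 277189201) (M = Add(3, Mul(-1, Pow(Add(Pow(Add(Mul(-9, Pow(130, -1)), Mul(-8, Pow(-4, 2))), -1), -135), 2))) = Add(3, Mul(-1, Pow(Add(Pow(Add(Mul(-9, Rational(1, 130)), Mul(-8, 16)), -1), -135), 2))) = Add(3, Mul(-1, Pow(Add(Pow(Add(Rational(-9, 130), -128), -1), -135), 2))) = Add(3, Mul(-1, Pow(Add(Pow(Rational(-16649, 130), -1), -135), 2))) = Add(3, Mul(-1, Pow(Add(Rational(-130, 16649), -135), 2))) = Add(3, Mul(-1, Pow(Rational(-2247745, 16649), 2))) = Add(3, Mul(-1, Rational(5052357585025, 277189201))) = Add(3, Rational(-5052357585025, 277189201)) = Rational(-5051526017422, 277189201) ≈ -18224.)
Mul(Mul(50, Function('d')(-3)), Pow(M, -1)) = Mul(Mul(50, 0), Pow(Rational(-5051526017422, 277189201), -1)) = Mul(0, Rational(-277189201, 5051526017422)) = 0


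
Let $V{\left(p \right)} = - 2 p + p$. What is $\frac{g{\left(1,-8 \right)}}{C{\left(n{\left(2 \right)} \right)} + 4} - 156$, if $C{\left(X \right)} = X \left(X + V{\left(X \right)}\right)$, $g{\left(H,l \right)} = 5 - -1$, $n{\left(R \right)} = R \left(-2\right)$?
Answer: $- \frac{309}{2} \approx -154.5$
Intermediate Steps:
$n{\left(R \right)} = - 2 R$
$V{\left(p \right)} = - p$
$g{\left(H,l \right)} = 6$ ($g{\left(H,l \right)} = 5 + 1 = 6$)
$C{\left(X \right)} = 0$ ($C{\left(X \right)} = X \left(X - X\right) = X 0 = 0$)
$\frac{g{\left(1,-8 \right)}}{C{\left(n{\left(2 \right)} \right)} + 4} - 156 = \frac{1}{0 + 4} \cdot 6 - 156 = \frac{1}{4} \cdot 6 - 156 = \frac{3}{2} - 156 = - \frac{309}{2}$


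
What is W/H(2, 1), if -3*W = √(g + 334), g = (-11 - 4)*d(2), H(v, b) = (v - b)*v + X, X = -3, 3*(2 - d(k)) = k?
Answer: √314/3 ≈ 5.9067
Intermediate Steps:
d(k) = 2 - k/3
H(v, b) = -3 + v*(v - b) (H(v, b) = (v - b)*v - 3 = v*(v - b) - 3 = -3 + v*(v - b))
g = -20 (g = (-11 - 4)*(2 - ⅓*2) = -15*(2 - ⅔) = -15*4/3 = -20)
W = -√314/3 (W = -√(-20 + 334)/3 = -√314/3 ≈ -5.9067)
W/H(2, 1) = (-√314/3)/(-3 + 2² - 1*1*2) = (-√314/3)/(-3 + 4 - 2) = -√314/3/(-1) = -√314/3*(-1) = √314/3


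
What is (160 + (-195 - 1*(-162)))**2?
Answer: 16129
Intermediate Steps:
(160 + (-195 - 1*(-162)))**2 = (160 + (-195 + 162))**2 = (160 - 33)**2 = 127**2 = 16129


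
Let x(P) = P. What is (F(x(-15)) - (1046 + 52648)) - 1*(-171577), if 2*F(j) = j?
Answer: 235751/2 ≈ 1.1788e+5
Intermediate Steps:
F(j) = j/2
(F(x(-15)) - (1046 + 52648)) - 1*(-171577) = ((½)*(-15) - (1046 + 52648)) - 1*(-171577) = (-15/2 - 1*53694) + 171577 = (-15/2 - 53694) + 171577 = -107403/2 + 171577 = 235751/2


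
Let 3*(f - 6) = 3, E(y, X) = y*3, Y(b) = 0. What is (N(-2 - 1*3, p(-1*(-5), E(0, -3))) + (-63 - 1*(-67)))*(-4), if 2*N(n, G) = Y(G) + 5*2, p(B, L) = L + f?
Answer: -36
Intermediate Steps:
E(y, X) = 3*y
f = 7 (f = 6 + (⅓)*3 = 6 + 1 = 7)
p(B, L) = 7 + L (p(B, L) = L + 7 = 7 + L)
N(n, G) = 5 (N(n, G) = (0 + 5*2)/2 = (0 + 10)/2 = (½)*10 = 5)
(N(-2 - 1*3, p(-1*(-5), E(0, -3))) + (-63 - 1*(-67)))*(-4) = (5 + (-63 - 1*(-67)))*(-4) = (5 + (-63 + 67))*(-4) = (5 + 4)*(-4) = 9*(-4) = -36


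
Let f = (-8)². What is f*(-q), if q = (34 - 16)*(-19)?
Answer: 21888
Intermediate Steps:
q = -342 (q = 18*(-19) = -342)
f = 64
f*(-q) = 64*(-1*(-342)) = 64*342 = 21888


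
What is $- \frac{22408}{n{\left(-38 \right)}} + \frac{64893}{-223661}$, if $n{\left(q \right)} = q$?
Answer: $\frac{2504664877}{4249559} \approx 589.39$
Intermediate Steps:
$- \frac{22408}{n{\left(-38 \right)}} + \frac{64893}{-223661} = - \frac{22408}{-38} + \frac{64893}{-223661} = \left(-22408\right) \left(- \frac{1}{38}\right) + 64893 \left(- \frac{1}{223661}\right) = \frac{11204}{19} - \frac{64893}{223661} = \frac{2504664877}{4249559}$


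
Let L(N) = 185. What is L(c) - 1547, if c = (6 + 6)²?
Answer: -1362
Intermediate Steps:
c = 144 (c = 12² = 144)
L(c) - 1547 = 185 - 1547 = -1362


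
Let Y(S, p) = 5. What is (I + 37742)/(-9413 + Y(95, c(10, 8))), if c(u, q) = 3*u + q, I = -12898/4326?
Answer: -81629497/20349504 ≈ -4.0114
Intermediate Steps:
I = -6449/2163 (I = -12898*1/4326 = -6449/2163 ≈ -2.9815)
c(u, q) = q + 3*u
(I + 37742)/(-9413 + Y(95, c(10, 8))) = (-6449/2163 + 37742)/(-9413 + 5) = (81629497/2163)/(-9408) = (81629497/2163)*(-1/9408) = -81629497/20349504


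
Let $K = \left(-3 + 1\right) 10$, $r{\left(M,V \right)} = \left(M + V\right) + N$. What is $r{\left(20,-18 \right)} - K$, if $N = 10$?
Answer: $32$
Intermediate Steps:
$r{\left(M,V \right)} = 10 + M + V$ ($r{\left(M,V \right)} = \left(M + V\right) + 10 = 10 + M + V$)
$K = -20$ ($K = \left(-2\right) 10 = -20$)
$r{\left(20,-18 \right)} - K = \left(10 + 20 - 18\right) - -20 = 12 + 20 = 32$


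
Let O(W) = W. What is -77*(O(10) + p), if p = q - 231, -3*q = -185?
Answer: 36806/3 ≈ 12269.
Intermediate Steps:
q = 185/3 (q = -1/3*(-185) = 185/3 ≈ 61.667)
p = -508/3 (p = 185/3 - 231 = -508/3 ≈ -169.33)
-77*(O(10) + p) = -77*(10 - 508/3) = -77*(-478/3) = 36806/3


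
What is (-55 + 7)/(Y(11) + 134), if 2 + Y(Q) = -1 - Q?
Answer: -⅖ ≈ -0.40000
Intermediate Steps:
Y(Q) = -3 - Q (Y(Q) = -2 + (-1 - Q) = -3 - Q)
(-55 + 7)/(Y(11) + 134) = (-55 + 7)/((-3 - 1*11) + 134) = -48/((-3 - 11) + 134) = -48/(-14 + 134) = -48/120 = -48*1/120 = -⅖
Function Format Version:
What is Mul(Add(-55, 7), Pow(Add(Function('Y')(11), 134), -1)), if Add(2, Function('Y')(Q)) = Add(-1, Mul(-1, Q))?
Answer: Rational(-2, 5) ≈ -0.40000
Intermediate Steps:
Function('Y')(Q) = Add(-3, Mul(-1, Q)) (Function('Y')(Q) = Add(-2, Add(-1, Mul(-1, Q))) = Add(-3, Mul(-1, Q)))
Mul(Add(-55, 7), Pow(Add(Function('Y')(11), 134), -1)) = Mul(Add(-55, 7), Pow(Add(Add(-3, Mul(-1, 11)), 134), -1)) = Mul(-48, Pow(Add(Add(-3, -11), 134), -1)) = Mul(-48, Pow(Add(-14, 134), -1)) = Mul(-48, Pow(120, -1)) = Mul(-48, Rational(1, 120)) = Rational(-2, 5)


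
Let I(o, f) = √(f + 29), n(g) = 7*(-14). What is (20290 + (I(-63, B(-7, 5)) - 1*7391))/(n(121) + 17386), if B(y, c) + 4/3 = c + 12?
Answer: 12899/17288 + √402/51864 ≈ 0.74651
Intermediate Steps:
B(y, c) = 32/3 + c (B(y, c) = -4/3 + (c + 12) = -4/3 + (12 + c) = 32/3 + c)
n(g) = -98
I(o, f) = √(29 + f)
(20290 + (I(-63, B(-7, 5)) - 1*7391))/(n(121) + 17386) = (20290 + (√(29 + (32/3 + 5)) - 1*7391))/(-98 + 17386) = (20290 + (√(29 + 47/3) - 7391))/17288 = (20290 + (√(134/3) - 7391))*(1/17288) = (20290 + (√402/3 - 7391))*(1/17288) = (20290 + (-7391 + √402/3))*(1/17288) = (12899 + √402/3)*(1/17288) = 12899/17288 + √402/51864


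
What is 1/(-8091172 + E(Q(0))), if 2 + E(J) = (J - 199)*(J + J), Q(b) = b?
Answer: -1/8091174 ≈ -1.2359e-7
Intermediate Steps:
E(J) = -2 + 2*J*(-199 + J) (E(J) = -2 + (J - 199)*(J + J) = -2 + (-199 + J)*(2*J) = -2 + 2*J*(-199 + J))
1/(-8091172 + E(Q(0))) = 1/(-8091172 + (-2 - 398*0 + 2*0²)) = 1/(-8091172 + (-2 + 0 + 2*0)) = 1/(-8091172 + (-2 + 0 + 0)) = 1/(-8091172 - 2) = 1/(-8091174) = -1/8091174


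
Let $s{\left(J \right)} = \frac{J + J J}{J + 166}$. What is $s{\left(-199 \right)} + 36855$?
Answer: $35661$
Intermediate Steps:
$s{\left(J \right)} = \frac{J + J^{2}}{166 + J}$
$s{\left(-199 \right)} + 36855 = - \frac{199 \left(1 - 199\right)}{166 - 199} + 36855 = \left(-199\right) \frac{1}{-33} \left(-198\right) + 36855 = \left(-199\right) \left(- \frac{1}{33}\right) \left(-198\right) + 36855 = -1194 + 36855 = 35661$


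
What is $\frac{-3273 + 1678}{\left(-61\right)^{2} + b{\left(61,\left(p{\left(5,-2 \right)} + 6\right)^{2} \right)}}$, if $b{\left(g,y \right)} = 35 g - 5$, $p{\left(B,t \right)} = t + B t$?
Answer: $- \frac{1595}{5851} \approx -0.2726$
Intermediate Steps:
$b{\left(g,y \right)} = -5 + 35 g$
$\frac{-3273 + 1678}{\left(-61\right)^{2} + b{\left(61,\left(p{\left(5,-2 \right)} + 6\right)^{2} \right)}} = \frac{-3273 + 1678}{\left(-61\right)^{2} + \left(-5 + 35 \cdot 61\right)} = - \frac{1595}{3721 + \left(-5 + 2135\right)} = - \frac{1595}{3721 + 2130} = - \frac{1595}{5851}$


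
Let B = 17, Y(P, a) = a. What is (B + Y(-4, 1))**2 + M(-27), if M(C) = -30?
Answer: 294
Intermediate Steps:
(B + Y(-4, 1))**2 + M(-27) = (17 + 1)**2 - 30 = 18**2 - 30 = 324 - 30 = 294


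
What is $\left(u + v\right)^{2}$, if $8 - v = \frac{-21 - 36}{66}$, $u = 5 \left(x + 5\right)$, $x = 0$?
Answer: $\frac{555025}{484} \approx 1146.7$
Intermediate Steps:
$u = 25$ ($u = 5 \left(0 + 5\right) = 5 \cdot 5 = 25$)
$v = \frac{195}{22}$ ($v = 8 - \frac{-21 - 36}{66} = 8 - \left(-57\right) \frac{1}{66} = 8 - - \frac{19}{22} = 8 + \frac{19}{22} = \frac{195}{22} \approx 8.8636$)
$\left(u + v\right)^{2} = \left(25 + \frac{195}{22}\right)^{2} = \left(\frac{745}{22}\right)^{2} = \frac{555025}{484}$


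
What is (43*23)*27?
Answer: 26703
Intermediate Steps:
(43*23)*27 = 989*27 = 26703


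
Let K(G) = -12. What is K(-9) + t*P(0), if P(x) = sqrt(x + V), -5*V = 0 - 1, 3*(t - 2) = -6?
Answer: -12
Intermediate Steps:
t = 0 (t = 2 + (1/3)*(-6) = 2 - 2 = 0)
V = 1/5 (V = -(0 - 1)/5 = -1/5*(-1) = 1/5 ≈ 0.20000)
P(x) = sqrt(1/5 + x) (P(x) = sqrt(x + 1/5) = sqrt(1/5 + x))
K(-9) + t*P(0) = -12 + 0*(sqrt(5 + 25*0)/5) = -12 + 0*(sqrt(5 + 0)/5) = -12 + 0*(sqrt(5)/5) = -12 + 0 = -12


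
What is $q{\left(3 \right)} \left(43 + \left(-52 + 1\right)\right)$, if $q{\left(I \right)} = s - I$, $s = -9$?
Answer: $96$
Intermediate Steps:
$q{\left(I \right)} = -9 - I$
$q{\left(3 \right)} \left(43 + \left(-52 + 1\right)\right) = \left(-9 - 3\right) \left(43 + \left(-52 + 1\right)\right) = \left(-9 - 3\right) \left(43 - 51\right) = \left(-12\right) \left(-8\right) = 96$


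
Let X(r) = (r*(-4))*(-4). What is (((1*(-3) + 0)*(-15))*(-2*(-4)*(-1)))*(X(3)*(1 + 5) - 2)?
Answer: -102960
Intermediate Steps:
X(r) = 16*r (X(r) = -4*r*(-4) = 16*r)
(((1*(-3) + 0)*(-15))*(-2*(-4)*(-1)))*(X(3)*(1 + 5) - 2) = (((1*(-3) + 0)*(-15))*(-2*(-4)*(-1)))*((16*3)*(1 + 5) - 2) = (((-3 + 0)*(-15))*(8*(-1)))*(48*6 - 2) = (-3*(-15)*(-8))*(288 - 2) = (45*(-8))*286 = -360*286 = -102960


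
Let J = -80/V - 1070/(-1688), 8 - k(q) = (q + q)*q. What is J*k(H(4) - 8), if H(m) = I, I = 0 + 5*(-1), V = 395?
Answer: -4745565/33338 ≈ -142.35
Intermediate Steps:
I = -5 (I = 0 - 5 = -5)
H(m) = -5
k(q) = 8 - 2*q² (k(q) = 8 - (q + q)*q = 8 - 2*q*q = 8 - 2*q²)
J = 28761/66676 (J = -80/395 - 1070/(-1688) = -80*1/395 - 1070*(-1/1688) = -16/79 + 535/844 = 28761/66676 ≈ 0.43135)
J*k(H(4) - 8) = 28761*(8 - 2*(-5 - 8)²)/66676 = 28761*(8 - 2*(-13)²)/66676 = 28761*(8 - 2*169)/66676 = 28761*(8 - 338)/66676 = (28761/66676)*(-330) = -4745565/33338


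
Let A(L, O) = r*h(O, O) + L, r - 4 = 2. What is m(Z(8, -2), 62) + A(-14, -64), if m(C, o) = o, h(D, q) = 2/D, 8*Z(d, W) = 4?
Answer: 765/16 ≈ 47.813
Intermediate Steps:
r = 6 (r = 4 + 2 = 6)
Z(d, W) = ½ (Z(d, W) = (⅛)*4 = ½)
A(L, O) = L + 12/O (A(L, O) = 6*(2/O) + L = 12/O + L = L + 12/O)
m(Z(8, -2), 62) + A(-14, -64) = 62 + (-14 + 12/(-64)) = 62 + (-14 + 12*(-1/64)) = 62 + (-14 - 3/16) = 62 - 227/16 = 765/16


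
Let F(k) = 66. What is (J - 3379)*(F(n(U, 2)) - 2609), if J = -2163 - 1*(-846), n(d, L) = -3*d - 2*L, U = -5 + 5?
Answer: 11941928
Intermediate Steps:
U = 0
J = -1317 (J = -2163 + 846 = -1317)
(J - 3379)*(F(n(U, 2)) - 2609) = (-1317 - 3379)*(66 - 2609) = -4696*(-2543) = 11941928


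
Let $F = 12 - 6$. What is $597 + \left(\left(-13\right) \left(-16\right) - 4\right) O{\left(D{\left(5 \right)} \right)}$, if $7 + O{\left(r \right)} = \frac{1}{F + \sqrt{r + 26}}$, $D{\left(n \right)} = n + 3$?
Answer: $-219 - 102 \sqrt{34} \approx -813.76$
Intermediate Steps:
$D{\left(n \right)} = 3 + n$
$F = 6$
$O{\left(r \right)} = -7 + \frac{1}{6 + \sqrt{26 + r}}$ ($O{\left(r \right)} = -7 + \frac{1}{6 + \sqrt{r + 26}} = -7 + \frac{1}{6 + \sqrt{26 + r}}$)
$597 + \left(\left(-13\right) \left(-16\right) - 4\right) O{\left(D{\left(5 \right)} \right)} = 597 + \left(\left(-13\right) \left(-16\right) - 4\right) \frac{-41 - 7 \sqrt{26 + \left(3 + 5\right)}}{6 + \sqrt{26 + \left(3 + 5\right)}} = 597 + \left(208 - 4\right) \frac{-41 - 7 \sqrt{26 + 8}}{6 + \sqrt{26 + 8}} = 597 + 204 \frac{-41 - 7 \sqrt{34}}{6 + \sqrt{34}} = 597 + \frac{204 \left(-41 - 7 \sqrt{34}\right)}{6 + \sqrt{34}}$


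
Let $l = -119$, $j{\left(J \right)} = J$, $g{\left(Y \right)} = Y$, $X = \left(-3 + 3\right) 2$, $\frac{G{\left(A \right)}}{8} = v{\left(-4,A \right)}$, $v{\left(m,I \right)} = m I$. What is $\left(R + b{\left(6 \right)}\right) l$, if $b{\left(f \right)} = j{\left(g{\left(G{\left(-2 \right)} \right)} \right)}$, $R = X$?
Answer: $-7616$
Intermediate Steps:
$v{\left(m,I \right)} = I m$
$G{\left(A \right)} = - 32 A$ ($G{\left(A \right)} = 8 A \left(-4\right) = 8 \left(- 4 A\right) = - 32 A$)
$X = 0$ ($X = 0 \cdot 2 = 0$)
$R = 0$
$b{\left(f \right)} = 64$ ($b{\left(f \right)} = \left(-32\right) \left(-2\right) = 64$)
$\left(R + b{\left(6 \right)}\right) l = \left(0 + 64\right) \left(-119\right) = 64 \left(-119\right) = -7616$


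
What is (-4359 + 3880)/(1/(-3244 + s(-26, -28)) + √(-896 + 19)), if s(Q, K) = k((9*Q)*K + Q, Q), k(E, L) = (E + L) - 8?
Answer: 1555792*I/(-I + 3248*√877) ≈ -0.00016816 + 16.175*I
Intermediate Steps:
k(E, L) = -8 + E + L
s(Q, K) = -8 + 2*Q + 9*K*Q (s(Q, K) = -8 + ((9*Q)*K + Q) + Q = -8 + (9*K*Q + Q) + Q = -8 + (Q + 9*K*Q) + Q = -8 + 2*Q + 9*K*Q)
(-4359 + 3880)/(1/(-3244 + s(-26, -28)) + √(-896 + 19)) = (-4359 + 3880)/(1/(-3244 + (-8 - 26 - 26*(1 + 9*(-28)))) + √(-896 + 19)) = -479/(1/(-3244 + (-8 - 26 - 26*(1 - 252))) + √(-877)) = -479/(1/(-3244 + (-8 - 26 - 26*(-251))) + I*√877) = -479/(1/(-3244 + (-8 - 26 + 6526)) + I*√877) = -479/(1/(-3244 + 6492) + I*√877) = -479/(1/3248 + I*√877)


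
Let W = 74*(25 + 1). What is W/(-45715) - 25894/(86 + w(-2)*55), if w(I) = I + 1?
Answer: -1183803854/1417165 ≈ -835.33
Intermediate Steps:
W = 1924 (W = 74*26 = 1924)
w(I) = 1 + I
W/(-45715) - 25894/(86 + w(-2)*55) = 1924/(-45715) - 25894/(86 + (1 - 2)*55) = 1924*(-1/45715) - 25894/(86 - 1*55) = -1924/45715 - 25894/(86 - 55) = -1924/45715 - 25894/31 = -1183803854/1417165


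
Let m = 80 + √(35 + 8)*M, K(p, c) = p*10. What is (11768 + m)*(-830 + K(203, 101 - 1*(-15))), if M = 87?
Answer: 14217600 + 104400*√43 ≈ 1.4902e+7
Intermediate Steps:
K(p, c) = 10*p
m = 80 + 87*√43 (m = 80 + √(35 + 8)*87 = 80 + √43*87 = 80 + 87*√43 ≈ 650.50)
(11768 + m)*(-830 + K(203, 101 - 1*(-15))) = (11768 + (80 + 87*√43))*(-830 + 10*203) = (11848 + 87*√43)*(-830 + 2030) = (11848 + 87*√43)*1200 = 14217600 + 104400*√43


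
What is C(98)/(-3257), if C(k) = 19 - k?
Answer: 79/3257 ≈ 0.024255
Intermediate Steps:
C(98)/(-3257) = (19 - 1*98)/(-3257) = (19 - 98)*(-1/3257) = -79*(-1/3257) = 79/3257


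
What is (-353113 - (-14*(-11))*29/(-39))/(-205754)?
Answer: 13766941/8024406 ≈ 1.7156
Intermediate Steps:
(-353113 - (-14*(-11))*29/(-39))/(-205754) = (-353113 - 154*29*(-1/39))*(-1/205754) = (-353113 - 154*(-29)/39)*(-1/205754) = (-353113 - 1*(-4466/39))*(-1/205754) = (-353113 + 4466/39)*(-1/205754) = -13766941/39*(-1/205754) = 13766941/8024406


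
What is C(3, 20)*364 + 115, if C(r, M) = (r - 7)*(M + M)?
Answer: -58125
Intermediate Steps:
C(r, M) = 2*M*(-7 + r) (C(r, M) = (-7 + r)*(2*M) = 2*M*(-7 + r))
C(3, 20)*364 + 115 = (2*20*(-7 + 3))*364 + 115 = (2*20*(-4))*364 + 115 = -160*364 + 115 = -58240 + 115 = -58125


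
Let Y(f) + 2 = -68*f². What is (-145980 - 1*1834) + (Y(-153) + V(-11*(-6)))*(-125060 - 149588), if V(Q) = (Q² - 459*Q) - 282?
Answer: 444389654218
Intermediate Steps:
V(Q) = -282 + Q² - 459*Q
Y(f) = -2 - 68*f²
(-145980 - 1*1834) + (Y(-153) + V(-11*(-6)))*(-125060 - 149588) = (-145980 - 1*1834) + ((-2 - 68*(-153)²) + (-282 + (-11*(-6))² - (-5049)*(-6)))*(-125060 - 149588) = (-145980 - 1834) + ((-2 - 68*23409) + (-282 + 66² - 459*66))*(-274648) = -147814 + ((-2 - 1591812) + (-282 + 4356 - 30294))*(-274648) = -147814 + (-1591814 - 26220)*(-274648) = -147814 - 1618034*(-274648) = -147814 + 444389802032 = 444389654218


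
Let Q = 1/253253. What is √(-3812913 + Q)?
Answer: 2*I*√505266763995721/23023 ≈ 1952.7*I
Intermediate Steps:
Q = 1/253253 ≈ 3.9486e-6
√(-3812913 + Q) = √(-3812913 + 1/253253) = √(-965631655988/253253) = 2*I*√505266763995721/23023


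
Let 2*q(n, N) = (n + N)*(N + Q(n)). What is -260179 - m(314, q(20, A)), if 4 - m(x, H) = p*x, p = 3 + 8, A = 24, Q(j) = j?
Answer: -256729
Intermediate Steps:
p = 11
q(n, N) = (N + n)²/2 (q(n, N) = ((n + N)*(N + n))/2 = ((N + n)*(N + n))/2 = (N + n)²/2)
m(x, H) = 4 - 11*x
-260179 - m(314, q(20, A)) = -260179 - (4 - 11*314) = -260179 - (4 - 3454) = -260179 - 1*(-3450) = -260179 + 3450 = -256729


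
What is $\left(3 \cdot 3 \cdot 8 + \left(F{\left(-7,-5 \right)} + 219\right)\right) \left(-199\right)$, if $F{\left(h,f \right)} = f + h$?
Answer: $-55521$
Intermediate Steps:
$\left(3 \cdot 3 \cdot 8 + \left(F{\left(-7,-5 \right)} + 219\right)\right) \left(-199\right) = \left(3 \cdot 3 \cdot 8 + \left(\left(-5 - 7\right) + 219\right)\right) \left(-199\right) = \left(9 \cdot 8 + \left(-12 + 219\right)\right) \left(-199\right) = \left(72 + 207\right) \left(-199\right) = 279 \left(-199\right) = -55521$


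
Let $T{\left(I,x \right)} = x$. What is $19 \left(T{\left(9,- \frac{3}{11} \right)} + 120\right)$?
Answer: $\frac{25023}{11} \approx 2274.8$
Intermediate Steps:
$19 \left(T{\left(9,- \frac{3}{11} \right)} + 120\right) = 19 \left(- \frac{3}{11} + 120\right) = 19 \cdot \frac{1317}{11} = \frac{25023}{11}$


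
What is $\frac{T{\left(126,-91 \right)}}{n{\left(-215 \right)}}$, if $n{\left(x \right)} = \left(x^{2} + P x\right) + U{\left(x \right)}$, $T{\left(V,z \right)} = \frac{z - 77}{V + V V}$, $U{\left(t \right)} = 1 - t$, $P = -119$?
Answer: $- \frac{2}{13720953} \approx -1.4576 \cdot 10^{-7}$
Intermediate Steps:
$T{\left(V,z \right)} = \frac{-77 + z}{V + V^{2}}$
$n{\left(x \right)} = 1 + x^{2} - 120 x$ ($n{\left(x \right)} = \left(x^{2} - 119 x\right) - \left(-1 + x\right) = 1 + x^{2} - 120 x$)
$\frac{T{\left(126,-91 \right)}}{n{\left(-215 \right)}} = \frac{\frac{1}{126} \frac{1}{1 + 126} \left(-77 - 91\right)}{1 + \left(-215\right)^{2} - -25800} = \frac{\frac{1}{126} \cdot \frac{1}{127} \left(-168\right)}{1 + 46225 + 25800} = \frac{\frac{1}{126} \cdot \frac{1}{127} \left(-168\right)}{72026} = \left(- \frac{4}{381}\right) \frac{1}{72026} = - \frac{2}{13720953}$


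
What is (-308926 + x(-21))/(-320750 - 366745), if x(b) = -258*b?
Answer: 303508/687495 ≈ 0.44147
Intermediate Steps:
(-308926 + x(-21))/(-320750 - 366745) = (-308926 - 258*(-21))/(-320750 - 366745) = (-308926 + 5418)/(-687495) = -303508*(-1/687495) = 303508/687495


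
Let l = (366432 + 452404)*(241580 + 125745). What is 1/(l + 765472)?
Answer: 1/300779699172 ≈ 3.3247e-12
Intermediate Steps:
l = 300778933700 (l = 818836*367325 = 300778933700)
1/(l + 765472) = 1/(300778933700 + 765472) = 1/300779699172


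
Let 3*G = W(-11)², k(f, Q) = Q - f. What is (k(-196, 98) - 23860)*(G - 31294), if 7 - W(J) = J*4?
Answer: 717042682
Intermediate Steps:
W(J) = 7 - 4*J (W(J) = 7 - J*4 = 7 - 4*J)
G = 867 (G = (7 - 4*(-11))²/3 = (7 + 44)²/3 = (⅓)*51² = (⅓)*2601 = 867)
(k(-196, 98) - 23860)*(G - 31294) = ((98 - 1*(-196)) - 23860)*(867 - 31294) = ((98 + 196) - 23860)*(-30427) = (294 - 23860)*(-30427) = -23566*(-30427) = 717042682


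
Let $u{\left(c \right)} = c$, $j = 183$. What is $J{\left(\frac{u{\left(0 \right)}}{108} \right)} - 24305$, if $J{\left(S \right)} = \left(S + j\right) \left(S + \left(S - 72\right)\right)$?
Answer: $-37481$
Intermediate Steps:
$J{\left(S \right)} = \left(-72 + 2 S\right) \left(183 + S\right)$ ($J{\left(S \right)} = \left(S + 183\right) \left(S + \left(S - 72\right)\right) = \left(183 + S\right) \left(S + \left(S - 72\right)\right) = \left(183 + S\right) \left(S + \left(-72 + S\right)\right) = \left(183 + S\right) \left(-72 + 2 S\right) = \left(-72 + 2 S\right) \left(183 + S\right)$)
$J{\left(\frac{u{\left(0 \right)}}{108} \right)} - 24305 = \left(-13176 + 2 \left(\frac{0}{108}\right)^{2} + 294 \cdot \frac{0}{108}\right) - 24305 = \left(-13176 + 2 \left(0 \cdot \frac{1}{108}\right)^{2} + 294 \cdot 0 \cdot \frac{1}{108}\right) - 24305 = \left(-13176 + 2 \cdot 0^{2} + 294 \cdot 0\right) - 24305 = \left(-13176 + 2 \cdot 0 + 0\right) - 24305 = \left(-13176 + 0 + 0\right) - 24305 = -13176 - 24305 = -37481$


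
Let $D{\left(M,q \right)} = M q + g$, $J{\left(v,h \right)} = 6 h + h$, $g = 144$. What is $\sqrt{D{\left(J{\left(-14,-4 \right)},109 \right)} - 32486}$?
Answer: $i \sqrt{35394} \approx 188.13 i$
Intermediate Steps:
$J{\left(v,h \right)} = 7 h$
$D{\left(M,q \right)} = 144 + M q$ ($D{\left(M,q \right)} = M q + 144 = 144 + M q$)
$\sqrt{D{\left(J{\left(-14,-4 \right)},109 \right)} - 32486} = \sqrt{\left(144 + 7 \left(-4\right) 109\right) - 32486} = \sqrt{\left(144 - 3052\right) - 32486} = \sqrt{-2908 - 32486} = \sqrt{-35394} = i \sqrt{35394}$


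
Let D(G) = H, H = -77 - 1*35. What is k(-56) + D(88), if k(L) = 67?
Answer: -45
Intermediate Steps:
H = -112 (H = -77 - 35 = -112)
D(G) = -112
k(-56) + D(88) = 67 - 112 = -45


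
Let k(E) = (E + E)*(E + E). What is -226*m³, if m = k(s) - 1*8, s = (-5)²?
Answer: -3497458364288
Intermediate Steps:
s = 25
k(E) = 4*E² (k(E) = (2*E)*(2*E) = 4*E²)
m = 2492 (m = 4*25² - 1*8 = 4*625 - 8 = 2500 - 8 = 2492)
-226*m³ = -226*2492³ = -226*15475479488 = -3497458364288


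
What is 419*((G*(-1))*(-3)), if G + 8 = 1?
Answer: -8799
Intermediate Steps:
G = -7 (G = -8 + 1 = -7)
419*((G*(-1))*(-3)) = 419*(-7*(-1)*(-3)) = 419*(7*(-3)) = 419*(-21) = -8799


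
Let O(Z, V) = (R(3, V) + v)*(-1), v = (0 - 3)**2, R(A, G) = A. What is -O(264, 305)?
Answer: 12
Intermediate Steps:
v = 9 (v = (-3)**2 = 9)
O(Z, V) = -12 (O(Z, V) = (3 + 9)*(-1) = 12*(-1) = -12)
-O(264, 305) = -1*(-12) = 12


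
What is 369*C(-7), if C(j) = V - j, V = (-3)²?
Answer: 5904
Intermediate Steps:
V = 9
C(j) = 9 - j
369*C(-7) = 369*(9 - 1*(-7)) = 369*(9 + 7) = 369*16 = 5904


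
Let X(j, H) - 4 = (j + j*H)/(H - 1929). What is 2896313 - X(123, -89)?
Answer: 2922370369/1009 ≈ 2.8963e+6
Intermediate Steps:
X(j, H) = 4 + (j + H*j)/(-1929 + H) (X(j, H) = 4 + (j + j*H)/(H - 1929) = 4 + (j + H*j)/(-1929 + H))
2896313 - X(123, -89) = 2896313 - (-7716 + 123 + 4*(-89) - 89*123)/(-1929 - 89) = 2896313 - (-7716 + 123 - 356 - 10947)/(-2018) = 2896313 - (-1)*(-18896)/2018 = 2896313 - 1*9448/1009 = 2896313 - 9448/1009 = 2922370369/1009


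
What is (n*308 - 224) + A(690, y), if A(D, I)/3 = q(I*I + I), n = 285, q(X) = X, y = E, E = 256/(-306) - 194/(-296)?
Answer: 14964725073349/170916912 ≈ 87556.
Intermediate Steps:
E = -4103/22644 (E = 256*(-1/306) - 194*(-1/296) = -128/153 + 97/148 = -4103/22644 ≈ -0.18120)
y = -4103/22644 ≈ -0.18120
A(D, I) = 3*I + 3*I² (A(D, I) = 3*(I*I + I) = 3*(I² + I) = 3*(I + I²) = 3*I + 3*I²)
(n*308 - 224) + A(690, y) = (285*308 - 224) + 3*(-4103/22644)*(1 - 4103/22644) = (87780 - 224) + 3*(-4103/22644)*(18541/22644) = 87556 - 76073723/170916912 = 14964725073349/170916912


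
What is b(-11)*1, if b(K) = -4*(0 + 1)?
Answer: -4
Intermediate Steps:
b(K) = -4 (b(K) = -4*1 = -4)
b(-11)*1 = -4*1 = -4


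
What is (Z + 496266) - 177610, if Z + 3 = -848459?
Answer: -529806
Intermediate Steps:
Z = -848462 (Z = -3 - 848459 = -848462)
(Z + 496266) - 177610 = (-848462 + 496266) - 177610 = -352196 - 177610 = -529806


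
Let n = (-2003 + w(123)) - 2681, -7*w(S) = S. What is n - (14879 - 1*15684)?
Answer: -27276/7 ≈ -3896.6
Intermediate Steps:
w(S) = -S/7
n = -32911/7 (n = (-2003 - ⅐*123) - 2681 = (-2003 - 123/7) - 2681 = -14144/7 - 2681 = -32911/7 ≈ -4701.6)
n - (14879 - 1*15684) = -32911/7 - (14879 - 1*15684) = -32911/7 - (14879 - 15684) = -32911/7 - 1*(-805) = -32911/7 + 805 = -27276/7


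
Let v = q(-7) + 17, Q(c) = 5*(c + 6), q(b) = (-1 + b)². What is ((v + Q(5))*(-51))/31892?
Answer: -102/469 ≈ -0.21748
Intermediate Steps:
Q(c) = 30 + 5*c (Q(c) = 5*(6 + c) = 30 + 5*c)
v = 81 (v = (-1 - 7)² + 17 = (-8)² + 17 = 64 + 17 = 81)
((v + Q(5))*(-51))/31892 = ((81 + (30 + 5*5))*(-51))/31892 = ((81 + (30 + 25))*(-51))*(1/31892) = ((81 + 55)*(-51))*(1/31892) = (136*(-51))*(1/31892) = -6936*1/31892 = -102/469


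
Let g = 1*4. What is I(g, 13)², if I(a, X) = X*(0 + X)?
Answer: 28561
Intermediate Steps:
g = 4
I(a, X) = X² (I(a, X) = X*X = X²)
I(g, 13)² = (13²)² = 169² = 28561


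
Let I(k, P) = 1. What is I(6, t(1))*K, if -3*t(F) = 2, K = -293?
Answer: -293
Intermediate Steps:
t(F) = -2/3 (t(F) = -1/3*2 = -2/3)
I(6, t(1))*K = 1*(-293) = -293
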